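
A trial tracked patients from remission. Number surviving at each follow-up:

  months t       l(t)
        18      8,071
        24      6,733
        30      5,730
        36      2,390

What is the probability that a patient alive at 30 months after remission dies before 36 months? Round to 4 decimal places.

0.5829

P(die before 36 | alive at 30) = 1 − l(36)/l(30) = 1 − 2,390/5,730 = (3,340)/5,730 = 0.582897.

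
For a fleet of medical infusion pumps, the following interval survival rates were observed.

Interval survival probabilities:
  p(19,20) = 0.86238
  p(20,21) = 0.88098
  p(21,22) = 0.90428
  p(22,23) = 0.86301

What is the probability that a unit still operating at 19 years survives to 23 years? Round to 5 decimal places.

Chaining the interval survival probabilities: 0.86238 × 0.88098 × 0.90428 × 0.86301.
= 0.592903.

0.59290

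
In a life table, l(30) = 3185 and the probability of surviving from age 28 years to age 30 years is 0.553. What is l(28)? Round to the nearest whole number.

l(28) = l(30) / p = 3185 / 0.553 = 5759.

5759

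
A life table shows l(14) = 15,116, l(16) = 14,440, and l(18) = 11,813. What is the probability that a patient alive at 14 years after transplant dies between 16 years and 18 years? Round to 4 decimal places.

This is the probability of reaching 16 but not 18, conditional on being alive at 14: (l(16) − l(18)) / l(14).
= (14,440 − 11,813) / 15,116 = 2,627 / 15,116 = 0.173789.

0.1738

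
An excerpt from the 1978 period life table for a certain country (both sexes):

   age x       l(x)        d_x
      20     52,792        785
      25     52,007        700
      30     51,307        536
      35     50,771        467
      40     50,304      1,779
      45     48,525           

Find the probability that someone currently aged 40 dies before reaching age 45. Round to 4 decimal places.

P(die before 45 | alive at 40) = 1 − l(45)/l(40) = 1 − 48,525/50,304 = (1,779)/50,304 = 0.035365.

0.0354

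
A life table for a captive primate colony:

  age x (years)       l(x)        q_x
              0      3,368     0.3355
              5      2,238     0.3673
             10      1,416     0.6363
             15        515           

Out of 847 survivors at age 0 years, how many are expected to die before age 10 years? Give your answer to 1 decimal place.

490.9

The relevant probability is 1 − 1,416/3,368 = 0.579572.
Expected number = 847 × 0.579572 = 490.9.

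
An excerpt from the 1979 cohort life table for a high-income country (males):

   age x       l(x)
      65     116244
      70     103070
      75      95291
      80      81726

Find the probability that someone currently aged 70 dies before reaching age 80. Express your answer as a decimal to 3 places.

0.207

P(die before 80 | alive at 70) = 1 − l(80)/l(70) = 1 − 81726/103070 = (21344)/103070 = 0.207083.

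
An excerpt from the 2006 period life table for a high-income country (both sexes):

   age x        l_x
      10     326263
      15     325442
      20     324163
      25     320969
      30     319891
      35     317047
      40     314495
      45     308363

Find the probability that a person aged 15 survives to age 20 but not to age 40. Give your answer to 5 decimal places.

0.02971

We want 5|20q15 = (l_20 − l_40)/l_15.
This is the probability of reaching 20 but not 40, conditional on being alive at 15: (l_20 − l_40) / l_15.
= (324163 − 314495) / 325442 = 9668 / 325442 = 0.029707.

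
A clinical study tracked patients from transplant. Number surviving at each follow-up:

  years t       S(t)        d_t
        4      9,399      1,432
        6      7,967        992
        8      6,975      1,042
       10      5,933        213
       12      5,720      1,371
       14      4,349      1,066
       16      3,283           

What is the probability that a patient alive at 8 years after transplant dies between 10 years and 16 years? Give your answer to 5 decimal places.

0.37993

This is the probability of reaching 10 but not 16, conditional on being alive at 8: (S(10) − S(16)) / S(8).
= (5,933 − 3,283) / 6,975 = 2,650 / 6,975 = 0.379928.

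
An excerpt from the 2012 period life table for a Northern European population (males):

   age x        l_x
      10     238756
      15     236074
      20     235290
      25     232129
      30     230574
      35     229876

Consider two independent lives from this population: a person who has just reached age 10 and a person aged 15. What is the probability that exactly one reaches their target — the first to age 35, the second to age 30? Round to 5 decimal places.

p₁ = l_35/l_10 = 229876/238756 = 0.962807; p₂ = l_30/l_15 = 230574/236074 = 0.976702.
P(exactly one) = p₁(1−p₂) + (1−p₁)p₂ = 0.022431 + 0.036326 = 0.058758.

0.05876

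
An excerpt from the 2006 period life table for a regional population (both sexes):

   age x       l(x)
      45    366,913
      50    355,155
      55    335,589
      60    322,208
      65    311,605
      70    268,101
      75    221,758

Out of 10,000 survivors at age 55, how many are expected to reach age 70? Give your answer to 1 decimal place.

7989.0

The relevant probability is 268,101/335,589 = 0.798897.
Expected number = 10,000 × 0.798897 = 7989.0.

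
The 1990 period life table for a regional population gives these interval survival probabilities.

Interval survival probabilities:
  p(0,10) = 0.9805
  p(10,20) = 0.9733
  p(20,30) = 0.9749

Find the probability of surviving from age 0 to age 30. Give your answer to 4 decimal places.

The overall survival probability is 0.9805 × 0.9733 × 0.9749.
= 0.930367.

0.9304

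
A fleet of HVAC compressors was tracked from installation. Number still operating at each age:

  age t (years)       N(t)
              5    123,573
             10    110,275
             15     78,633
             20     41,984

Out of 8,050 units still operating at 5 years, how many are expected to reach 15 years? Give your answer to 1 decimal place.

The relevant probability is 78,633/123,573 = 0.636328.
Expected number = 8,050 × 0.636328 = 5122.4.

5122.4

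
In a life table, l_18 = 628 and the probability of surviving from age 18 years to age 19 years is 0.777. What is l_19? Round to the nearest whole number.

488

l_19 = l_18 × p = 628 × 0.777 = 488.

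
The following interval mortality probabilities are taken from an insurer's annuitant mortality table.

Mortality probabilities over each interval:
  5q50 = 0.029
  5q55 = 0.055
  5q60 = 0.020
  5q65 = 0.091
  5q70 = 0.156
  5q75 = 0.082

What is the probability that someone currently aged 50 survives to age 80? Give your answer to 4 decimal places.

Chaining the interval survival probabilities: (1 − 0.029) × (1 − 0.055) × (1 − 0.020) × (1 − 0.091) × (1 − 0.156) × (1 − 0.082).
= 0.971 × 0.945 × 0.980 × 0.909 × 0.844 × 0.918 = 0.633324.

0.6333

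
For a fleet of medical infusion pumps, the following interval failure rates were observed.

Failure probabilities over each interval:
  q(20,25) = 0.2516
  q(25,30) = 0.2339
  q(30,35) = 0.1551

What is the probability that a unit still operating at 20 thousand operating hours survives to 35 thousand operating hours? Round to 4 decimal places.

0.4844

The overall survival probability is (1 − 0.2516) × (1 − 0.2339) × (1 − 0.1551).
= 0.7484 × 0.7661 × 0.8449 = 0.484423.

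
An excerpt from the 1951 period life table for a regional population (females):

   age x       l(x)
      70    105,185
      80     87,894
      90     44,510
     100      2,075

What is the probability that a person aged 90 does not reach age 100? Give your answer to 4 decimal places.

P(die before 100 | alive at 90) = 1 − l(100)/l(90) = 1 − 2,075/44,510 = (42,435)/44,510 = 0.953381.

0.9534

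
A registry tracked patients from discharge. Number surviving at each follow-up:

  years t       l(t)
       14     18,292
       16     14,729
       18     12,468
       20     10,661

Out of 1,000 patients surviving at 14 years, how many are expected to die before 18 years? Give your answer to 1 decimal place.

318.4

The relevant probability is 1 − 12,468/18,292 = 0.318391.
Expected number = 1,000 × 0.318391 = 318.4.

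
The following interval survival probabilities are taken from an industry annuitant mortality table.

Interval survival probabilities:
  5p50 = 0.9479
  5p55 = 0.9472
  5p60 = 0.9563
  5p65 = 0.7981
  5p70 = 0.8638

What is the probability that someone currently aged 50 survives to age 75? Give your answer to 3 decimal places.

0.592

The overall survival probability is 0.9479 × 0.9472 × 0.9563 × 0.7981 × 0.8638.
= 0.591928.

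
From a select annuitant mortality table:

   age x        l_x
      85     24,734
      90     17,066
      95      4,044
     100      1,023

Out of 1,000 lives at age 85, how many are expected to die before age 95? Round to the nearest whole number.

837

The relevant probability is 1 − 4,044/24,734 = 0.836500.
Expected number = 1,000 × 0.836500 = 837.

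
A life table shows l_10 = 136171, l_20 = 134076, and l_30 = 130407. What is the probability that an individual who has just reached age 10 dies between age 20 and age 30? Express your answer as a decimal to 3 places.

0.027

We want 10|10q10 = (l_20 − l_30)/l_10.
This is the probability of reaching 20 but not 30, conditional on being alive at 10: (l_20 − l_30) / l_10.
= (134076 − 130407) / 136171 = 3669 / 136171 = 0.026944.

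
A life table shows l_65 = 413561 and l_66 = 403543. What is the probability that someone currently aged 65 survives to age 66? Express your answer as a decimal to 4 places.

The conditional survival probability is l_66/l_65 = 403543/413561 = 0.975776.

0.9758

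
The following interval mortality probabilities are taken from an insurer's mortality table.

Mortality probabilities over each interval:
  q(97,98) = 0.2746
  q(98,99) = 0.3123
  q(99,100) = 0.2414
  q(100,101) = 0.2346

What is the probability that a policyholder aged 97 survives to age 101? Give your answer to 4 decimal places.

Chaining the interval survival probabilities: (1 − 0.2746) × (1 − 0.3123) × (1 − 0.2414) × (1 − 0.2346).
= 0.7254 × 0.6877 × 0.7586 × 0.7654 = 0.289653.

0.2897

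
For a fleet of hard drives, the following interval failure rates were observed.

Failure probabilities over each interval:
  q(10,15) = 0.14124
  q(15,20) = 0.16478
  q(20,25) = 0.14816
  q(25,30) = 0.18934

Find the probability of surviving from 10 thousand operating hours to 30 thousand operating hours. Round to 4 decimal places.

0.4953

Chaining the interval survival probabilities: (1 − 0.14124) × (1 − 0.16478) × (1 − 0.14816) × (1 − 0.18934).
= 0.85876 × 0.83522 × 0.85184 × 0.81066 = 0.495301.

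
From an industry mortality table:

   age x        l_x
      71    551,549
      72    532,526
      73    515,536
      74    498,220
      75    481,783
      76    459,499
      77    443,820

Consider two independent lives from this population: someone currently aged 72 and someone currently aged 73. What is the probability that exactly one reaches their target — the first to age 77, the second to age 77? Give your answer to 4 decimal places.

p₁ = l_77/l_72 = 443,820/532,526 = 0.833424; p₂ = l_77/l_73 = 443,820/515,536 = 0.860890.
P(exactly one) = p₁(1−p₂) + (1−p₁)p₂ = 0.115938 + 0.143404 = 0.259341.

0.2593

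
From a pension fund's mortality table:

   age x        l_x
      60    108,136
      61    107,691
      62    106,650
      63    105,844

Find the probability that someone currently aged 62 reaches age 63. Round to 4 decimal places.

The conditional survival probability is l_63/l_62 = 105,844/106,650 = 0.992443.

0.9924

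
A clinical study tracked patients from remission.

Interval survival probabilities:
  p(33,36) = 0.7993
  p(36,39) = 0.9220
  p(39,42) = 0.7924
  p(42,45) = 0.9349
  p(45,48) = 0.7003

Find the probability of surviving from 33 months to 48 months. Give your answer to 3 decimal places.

P(survive 33→48) = 0.7993 × 0.9220 × 0.7924 × 0.9349 × 0.7003.
= 0.382327.

0.382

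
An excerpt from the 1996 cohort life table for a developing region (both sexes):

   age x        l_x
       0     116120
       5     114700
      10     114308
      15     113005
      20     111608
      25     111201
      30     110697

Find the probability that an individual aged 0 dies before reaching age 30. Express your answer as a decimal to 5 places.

P(die before 30 | alive at 0) = 1 − l_30/l_0 = 1 − 110697/116120 = (5423)/116120 = 0.046702.

0.04670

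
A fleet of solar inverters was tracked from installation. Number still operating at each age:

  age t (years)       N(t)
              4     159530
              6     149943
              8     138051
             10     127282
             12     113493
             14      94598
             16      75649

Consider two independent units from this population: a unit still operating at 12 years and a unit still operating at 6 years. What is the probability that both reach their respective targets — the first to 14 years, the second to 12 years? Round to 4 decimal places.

0.6309

p₁ = N(14)/N(12) = 94598/113493 = 0.833514; p₂ = N(12)/N(6) = 113493/149943 = 0.756908.
P(both) = p₁ × p₂ = 0.833514 × 0.756908 = 0.630893.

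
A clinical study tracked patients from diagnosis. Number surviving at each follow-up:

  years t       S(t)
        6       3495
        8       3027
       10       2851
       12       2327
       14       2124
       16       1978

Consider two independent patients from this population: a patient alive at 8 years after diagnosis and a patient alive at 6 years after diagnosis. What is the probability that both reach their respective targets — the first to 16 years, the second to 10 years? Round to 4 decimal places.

0.5330

p₁ = S(16)/S(8) = 1978/3027 = 0.653452; p₂ = S(10)/S(6) = 2851/3495 = 0.815737.
P(both) = p₁ × p₂ = 0.653452 × 0.815737 = 0.533045.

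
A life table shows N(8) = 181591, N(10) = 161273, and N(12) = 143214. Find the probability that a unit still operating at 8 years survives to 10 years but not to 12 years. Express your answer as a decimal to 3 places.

0.099

This is the probability of reaching 10 but not 12, conditional on being operational at 8: (N(10) − N(12)) / N(8).
= (161273 − 143214) / 181591 = 18059 / 181591 = 0.099449.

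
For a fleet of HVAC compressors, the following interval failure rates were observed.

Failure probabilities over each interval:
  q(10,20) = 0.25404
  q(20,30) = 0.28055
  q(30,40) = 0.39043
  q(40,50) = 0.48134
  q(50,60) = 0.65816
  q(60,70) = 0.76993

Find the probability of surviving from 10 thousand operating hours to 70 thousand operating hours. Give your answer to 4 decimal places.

Chaining the interval survival probabilities: (1 − 0.25404) × (1 − 0.28055) × (1 − 0.39043) × (1 − 0.48134) × (1 − 0.65816) × (1 − 0.76993).
= 0.74596 × 0.71945 × 0.60957 × 0.51866 × 0.34184 × 0.23007 = 0.013345.

0.0133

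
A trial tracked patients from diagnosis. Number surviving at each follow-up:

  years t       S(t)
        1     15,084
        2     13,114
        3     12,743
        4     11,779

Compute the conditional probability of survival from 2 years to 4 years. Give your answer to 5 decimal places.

0.89820

The conditional survival probability is S(4)/S(2) = 11,779/13,114 = 0.898200.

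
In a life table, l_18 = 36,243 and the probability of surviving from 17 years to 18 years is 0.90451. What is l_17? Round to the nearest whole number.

l_17 = l_18 / p = 36,243 / 0.90451 = 40069.

40069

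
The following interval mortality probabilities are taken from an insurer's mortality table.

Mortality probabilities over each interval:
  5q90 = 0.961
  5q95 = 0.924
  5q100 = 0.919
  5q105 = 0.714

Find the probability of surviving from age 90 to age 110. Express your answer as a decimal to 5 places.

0.00007

20p90 = (1 − 0.961) × (1 − 0.924) × (1 − 0.919) × (1 − 0.714).
= 0.039 × 0.076 × 0.081 × 0.286 = 0.000069.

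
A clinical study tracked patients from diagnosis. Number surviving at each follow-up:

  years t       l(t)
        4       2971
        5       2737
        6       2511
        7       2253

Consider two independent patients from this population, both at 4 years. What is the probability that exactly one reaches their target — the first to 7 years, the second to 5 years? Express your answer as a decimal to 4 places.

p₁ = l(7)/l(4) = 2253/2971 = 0.758331; p₂ = l(5)/l(4) = 2737/2971 = 0.921239.
P(exactly one) = p₁(1−p₂) + (1−p₁)p₂ = 0.059727 + 0.222635 = 0.282362.

0.2824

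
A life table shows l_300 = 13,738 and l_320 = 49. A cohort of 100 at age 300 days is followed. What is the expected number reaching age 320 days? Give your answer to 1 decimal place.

The relevant probability is 49/13,738 = 0.003567.
Expected number = 100 × 0.003567 = 0.4.

0.4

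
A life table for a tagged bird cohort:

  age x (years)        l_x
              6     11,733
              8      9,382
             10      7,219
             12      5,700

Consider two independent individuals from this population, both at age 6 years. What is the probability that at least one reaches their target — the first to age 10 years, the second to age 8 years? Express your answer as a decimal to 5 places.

p₁ = l_10/l_6 = 7,219/11,733 = 0.615273; p₂ = l_8/l_6 = 9,382/11,733 = 0.799625.
P(at least one) = 1 − (1−p₁)(1−p₂) = 1 − 0.384727 × 0.200375 = 0.922910.

0.92291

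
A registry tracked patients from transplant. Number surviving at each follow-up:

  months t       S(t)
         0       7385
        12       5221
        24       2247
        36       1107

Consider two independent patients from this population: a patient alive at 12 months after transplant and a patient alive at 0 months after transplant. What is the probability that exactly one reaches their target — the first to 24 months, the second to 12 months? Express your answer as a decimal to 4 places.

p₁ = S(24)/S(12) = 2247/5221 = 0.430377; p₂ = S(12)/S(0) = 5221/7385 = 0.706974.
P(exactly one) = p₁(1−p₂) + (1−p₁)p₂ = 0.126112 + 0.402709 = 0.528820.

0.5288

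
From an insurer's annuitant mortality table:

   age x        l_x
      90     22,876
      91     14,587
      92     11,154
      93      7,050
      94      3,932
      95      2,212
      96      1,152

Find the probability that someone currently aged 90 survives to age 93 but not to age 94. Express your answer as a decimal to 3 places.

We want 3|1q90 = (l_93 − l_94)/l_90.
This is the probability of reaching 93 but not 94, conditional on being alive at 90: (l_93 − l_94) / l_90.
= (7,050 − 3,932) / 22,876 = 3,118 / 22,876 = 0.136300.

0.136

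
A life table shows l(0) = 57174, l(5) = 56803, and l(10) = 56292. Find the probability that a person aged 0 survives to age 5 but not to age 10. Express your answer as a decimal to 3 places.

0.009

This is the probability of reaching 5 but not 10, conditional on being alive at 0: (l(5) − l(10)) / l(0).
= (56803 − 56292) / 57174 = 511 / 57174 = 0.008938.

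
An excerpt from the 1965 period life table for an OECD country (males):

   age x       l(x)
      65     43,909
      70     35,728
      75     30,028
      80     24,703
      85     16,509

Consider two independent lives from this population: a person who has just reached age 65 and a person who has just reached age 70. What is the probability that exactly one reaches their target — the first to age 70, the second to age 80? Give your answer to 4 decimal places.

p₁ = l(70)/l(65) = 35,728/43,909 = 0.813683; p₂ = l(80)/l(70) = 24,703/35,728 = 0.691418.
P(exactly one) = p₁(1−p₂) + (1−p₁)p₂ = 0.251088 + 0.128823 = 0.379911.

0.3799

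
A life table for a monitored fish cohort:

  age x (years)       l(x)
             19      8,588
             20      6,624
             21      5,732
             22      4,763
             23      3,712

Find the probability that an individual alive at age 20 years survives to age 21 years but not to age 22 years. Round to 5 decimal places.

This is the probability of reaching 21 but not 22, conditional on being alive at 20: (l(21) − l(22)) / l(20).
= (5,732 − 4,763) / 6,624 = 969 / 6,624 = 0.146286.

0.14629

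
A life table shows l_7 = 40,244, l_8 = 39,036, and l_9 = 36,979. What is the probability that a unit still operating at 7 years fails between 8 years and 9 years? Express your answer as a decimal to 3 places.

0.051

This is the probability of reaching 8 but not 9, conditional on being operational at 7: (l_8 − l_9) / l_7.
= (39,036 − 36,979) / 40,244 = 2,057 / 40,244 = 0.051113.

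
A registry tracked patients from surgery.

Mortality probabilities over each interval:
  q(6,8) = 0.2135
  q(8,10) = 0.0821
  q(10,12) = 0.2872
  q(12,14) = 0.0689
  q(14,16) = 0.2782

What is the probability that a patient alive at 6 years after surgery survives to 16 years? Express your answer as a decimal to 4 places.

0.3458

P(survive 6→16) = (1 − 0.2135) × (1 − 0.0821) × (1 − 0.2872) × (1 − 0.0689) × (1 − 0.2782).
= 0.7865 × 0.9179 × 0.7128 × 0.9311 × 0.7218 = 0.345840.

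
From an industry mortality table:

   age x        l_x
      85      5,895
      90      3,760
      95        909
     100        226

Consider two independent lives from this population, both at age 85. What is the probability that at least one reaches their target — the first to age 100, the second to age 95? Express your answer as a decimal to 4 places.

p₁ = l_100/l_85 = 226/5,895 = 0.038338; p₂ = l_95/l_85 = 909/5,895 = 0.154198.
P(at least one) = 1 − (1−p₁)(1−p₂) = 1 − 0.961662 × 0.845802 = 0.186624.

0.1866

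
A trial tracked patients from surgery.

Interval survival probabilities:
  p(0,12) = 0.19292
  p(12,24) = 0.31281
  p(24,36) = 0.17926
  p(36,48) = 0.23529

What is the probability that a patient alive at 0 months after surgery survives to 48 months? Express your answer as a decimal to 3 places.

0.003

Survival from 0 to 48 is the product of surviving each interval: 0.19292 × 0.31281 × 0.17926 × 0.23529.
= 0.002545.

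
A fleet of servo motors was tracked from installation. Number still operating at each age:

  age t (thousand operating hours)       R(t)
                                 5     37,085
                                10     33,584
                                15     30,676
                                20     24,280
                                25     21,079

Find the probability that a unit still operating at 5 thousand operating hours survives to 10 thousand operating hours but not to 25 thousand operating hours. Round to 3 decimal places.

0.337

This is the probability of reaching 10 but not 25, conditional on being operational at 5: (R(10) − R(25)) / R(5).
= (33,584 − 21,079) / 37,085 = 12,505 / 37,085 = 0.337198.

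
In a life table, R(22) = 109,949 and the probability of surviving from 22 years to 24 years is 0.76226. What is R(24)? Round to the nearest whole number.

83810

R(24) = R(22) × p = 109,949 × 0.76226 = 83810.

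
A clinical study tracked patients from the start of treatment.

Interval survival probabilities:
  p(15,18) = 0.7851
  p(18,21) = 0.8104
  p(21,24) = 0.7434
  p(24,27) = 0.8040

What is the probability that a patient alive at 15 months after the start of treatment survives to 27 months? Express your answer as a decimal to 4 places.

The overall survival probability is 0.7851 × 0.8104 × 0.7434 × 0.8040.
= 0.380280.

0.3803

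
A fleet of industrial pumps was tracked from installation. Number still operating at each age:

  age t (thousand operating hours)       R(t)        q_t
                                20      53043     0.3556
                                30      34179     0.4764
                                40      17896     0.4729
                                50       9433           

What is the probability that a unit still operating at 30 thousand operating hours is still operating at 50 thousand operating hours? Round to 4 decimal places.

0.2760

The conditional survival probability is R(50)/R(30) = 9433/34179 = 0.275988.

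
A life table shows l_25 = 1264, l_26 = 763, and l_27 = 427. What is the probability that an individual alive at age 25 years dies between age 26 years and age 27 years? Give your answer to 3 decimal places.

This is the probability of reaching 26 but not 27, conditional on being alive at 25: (l_26 − l_27) / l_25.
= (763 − 427) / 1264 = 336 / 1264 = 0.265823.

0.266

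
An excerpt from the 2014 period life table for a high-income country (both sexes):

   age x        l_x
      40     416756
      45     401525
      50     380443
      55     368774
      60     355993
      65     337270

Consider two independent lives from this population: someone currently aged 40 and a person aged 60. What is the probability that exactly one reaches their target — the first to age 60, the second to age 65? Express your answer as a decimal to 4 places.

p₁ = l_60/l_40 = 355993/416756 = 0.854200; p₂ = l_65/l_60 = 337270/355993 = 0.947406.
P(exactly one) = p₁(1−p₂) + (1−p₁)p₂ = 0.044926 + 0.138132 = 0.183058.

0.1831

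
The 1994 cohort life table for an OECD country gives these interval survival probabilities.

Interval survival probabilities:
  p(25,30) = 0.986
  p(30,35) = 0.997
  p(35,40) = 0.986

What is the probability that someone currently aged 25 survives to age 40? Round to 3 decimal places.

Chaining the interval survival probabilities: 0.986 × 0.997 × 0.986.
= 0.969279.

0.969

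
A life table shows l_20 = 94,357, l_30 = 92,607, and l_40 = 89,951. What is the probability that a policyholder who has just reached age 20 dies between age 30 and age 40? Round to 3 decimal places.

0.028

This is the probability of reaching 30 but not 40, conditional on being alive at 20: (l_30 − l_40) / l_20.
= (92,607 − 89,951) / 94,357 = 2,656 / 94,357 = 0.028148.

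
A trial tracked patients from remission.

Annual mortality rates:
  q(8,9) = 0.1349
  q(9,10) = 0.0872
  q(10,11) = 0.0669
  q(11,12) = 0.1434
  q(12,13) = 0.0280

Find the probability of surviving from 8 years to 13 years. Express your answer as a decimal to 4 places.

0.6135

P(survive 8→13) = (1 − 0.1349) × (1 − 0.0872) × (1 − 0.0669) × (1 − 0.1434) × (1 − 0.0280).
= 0.8651 × 0.9128 × 0.9331 × 0.8566 × 0.9720 = 0.613500.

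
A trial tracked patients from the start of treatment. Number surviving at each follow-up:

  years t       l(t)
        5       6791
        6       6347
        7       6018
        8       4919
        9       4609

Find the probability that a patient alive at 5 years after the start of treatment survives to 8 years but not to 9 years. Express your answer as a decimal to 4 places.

This is the probability of reaching 8 but not 9, conditional on being alive at 5: (l(8) − l(9)) / l(5).
= (4919 − 4609) / 6791 = 310 / 6791 = 0.045649.

0.0456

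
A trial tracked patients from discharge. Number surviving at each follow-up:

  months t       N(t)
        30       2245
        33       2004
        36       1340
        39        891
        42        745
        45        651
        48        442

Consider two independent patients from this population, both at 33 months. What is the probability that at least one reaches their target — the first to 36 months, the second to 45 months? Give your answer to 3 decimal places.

0.776

p₁ = N(36)/N(33) = 1340/2004 = 0.668663; p₂ = N(45)/N(33) = 651/2004 = 0.324850.
P(at least one) = 1 − (1−p₁)(1−p₂) = 1 − 0.331337 × 0.675150 = 0.776298.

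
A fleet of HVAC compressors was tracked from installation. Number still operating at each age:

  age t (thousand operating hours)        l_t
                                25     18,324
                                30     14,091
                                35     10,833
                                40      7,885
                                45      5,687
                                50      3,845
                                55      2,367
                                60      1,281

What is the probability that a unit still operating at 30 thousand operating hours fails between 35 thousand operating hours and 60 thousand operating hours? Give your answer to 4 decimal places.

0.6779

This is the probability of reaching 35 but not 60, conditional on being operational at 30: (l_35 − l_60) / l_30.
= (10,833 − 1,281) / 14,091 = 9,552 / 14,091 = 0.677879.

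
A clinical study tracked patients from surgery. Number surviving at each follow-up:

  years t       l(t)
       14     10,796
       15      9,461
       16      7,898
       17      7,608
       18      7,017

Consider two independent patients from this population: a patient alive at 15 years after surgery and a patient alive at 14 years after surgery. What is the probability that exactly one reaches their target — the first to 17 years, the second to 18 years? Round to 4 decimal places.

0.4088

p₁ = l(17)/l(15) = 7,608/9,461 = 0.804143; p₂ = l(18)/l(14) = 7,017/10,796 = 0.649963.
P(exactly one) = p₁(1−p₂) + (1−p₁)p₂ = 0.281480 + 0.127300 = 0.408780.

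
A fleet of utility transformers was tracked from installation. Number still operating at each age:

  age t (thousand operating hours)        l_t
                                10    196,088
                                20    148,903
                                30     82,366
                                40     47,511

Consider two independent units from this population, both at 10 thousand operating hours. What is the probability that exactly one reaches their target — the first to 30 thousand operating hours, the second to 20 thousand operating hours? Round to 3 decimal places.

0.541

p₁ = l_30/l_10 = 82,366/196,088 = 0.420046; p₂ = l_20/l_10 = 148,903/196,088 = 0.759368.
P(exactly one) = p₁(1−p₂) + (1−p₁)p₂ = 0.101077 + 0.440399 = 0.541475.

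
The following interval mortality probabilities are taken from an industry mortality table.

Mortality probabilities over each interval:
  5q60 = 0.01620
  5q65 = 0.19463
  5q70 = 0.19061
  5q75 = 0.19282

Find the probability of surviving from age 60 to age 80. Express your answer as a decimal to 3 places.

0.518

Survival from 60 to 80 is the product of surviving each interval: (1 − 0.01620) × (1 − 0.19463) × (1 − 0.19061) × (1 − 0.19282).
= 0.98380 × 0.80537 × 0.80939 × 0.80718 = 0.517643.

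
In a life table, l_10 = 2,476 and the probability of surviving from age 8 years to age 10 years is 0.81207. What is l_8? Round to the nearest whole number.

3049

l_8 = l_10 / p = 2,476 / 0.81207 = 3049.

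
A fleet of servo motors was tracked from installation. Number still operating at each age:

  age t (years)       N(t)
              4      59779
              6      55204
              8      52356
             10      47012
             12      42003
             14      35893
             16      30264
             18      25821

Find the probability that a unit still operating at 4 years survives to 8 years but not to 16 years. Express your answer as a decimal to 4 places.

0.3696

This is the probability of reaching 8 but not 16, conditional on being operational at 4: (N(8) − N(16)) / N(4).
= (52356 − 30264) / 59779 = 22092 / 59779 = 0.369561.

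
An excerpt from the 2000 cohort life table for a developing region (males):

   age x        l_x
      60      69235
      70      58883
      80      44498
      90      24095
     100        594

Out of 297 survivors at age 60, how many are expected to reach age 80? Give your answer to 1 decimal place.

The relevant probability is 44498/69235 = 0.642710.
Expected number = 297 × 0.642710 = 190.9.

190.9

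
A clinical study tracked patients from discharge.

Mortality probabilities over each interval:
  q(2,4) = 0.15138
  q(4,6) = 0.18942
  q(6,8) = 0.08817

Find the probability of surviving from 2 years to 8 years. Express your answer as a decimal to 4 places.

P(survive 2→8) = (1 − 0.15138) × (1 − 0.18942) × (1 − 0.08817).
= 0.84862 × 0.81058 × 0.91183 = 0.627225.

0.6272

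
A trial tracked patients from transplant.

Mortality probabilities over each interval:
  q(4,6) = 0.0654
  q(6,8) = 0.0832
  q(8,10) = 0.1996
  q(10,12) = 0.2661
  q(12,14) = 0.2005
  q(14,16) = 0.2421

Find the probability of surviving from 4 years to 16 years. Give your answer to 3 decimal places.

0.305

Survival from 4 to 16 is the product of surviving each interval: (1 − 0.0654) × (1 − 0.0832) × (1 − 0.1996) × (1 − 0.2661) × (1 − 0.2005) × (1 − 0.2421).
= 0.9346 × 0.9168 × 0.8004 × 0.7339 × 0.7995 × 0.7579 = 0.304982.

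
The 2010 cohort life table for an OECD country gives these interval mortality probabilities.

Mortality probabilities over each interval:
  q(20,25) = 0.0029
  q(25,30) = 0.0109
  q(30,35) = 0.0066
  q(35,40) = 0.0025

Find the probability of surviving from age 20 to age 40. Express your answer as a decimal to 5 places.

P(survive 20→40) = (1 − 0.0029) × (1 − 0.0109) × (1 − 0.0066) × (1 − 0.0025).
= 0.9971 × 0.9891 × 0.9934 × 0.9975 = 0.977273.

0.97727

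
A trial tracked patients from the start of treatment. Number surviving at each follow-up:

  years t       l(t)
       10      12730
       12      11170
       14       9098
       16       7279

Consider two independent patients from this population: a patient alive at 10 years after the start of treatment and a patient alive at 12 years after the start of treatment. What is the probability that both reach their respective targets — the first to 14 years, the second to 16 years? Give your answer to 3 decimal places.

p₁ = l(14)/l(10) = 9098/12730 = 0.714690; p₂ = l(16)/l(12) = 7279/11170 = 0.651656.
P(both) = p₁ × p₂ = 0.714690 × 0.651656 = 0.465732.

0.466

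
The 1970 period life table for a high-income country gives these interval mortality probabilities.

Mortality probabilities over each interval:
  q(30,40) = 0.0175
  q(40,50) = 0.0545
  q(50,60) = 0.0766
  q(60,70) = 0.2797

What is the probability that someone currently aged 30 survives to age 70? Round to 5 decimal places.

0.61787

Chaining the interval survival probabilities: (1 − 0.0175) × (1 − 0.0545) × (1 − 0.0766) × (1 − 0.2797).
= 0.9825 × 0.9455 × 0.9234 × 0.7203 = 0.617870.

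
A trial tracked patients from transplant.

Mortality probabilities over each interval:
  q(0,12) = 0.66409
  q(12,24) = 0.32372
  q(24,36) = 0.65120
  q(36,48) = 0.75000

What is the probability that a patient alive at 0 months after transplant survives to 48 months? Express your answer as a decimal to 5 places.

Chaining the interval survival probabilities: (1 − 0.66409) × (1 − 0.32372) × (1 − 0.65120) × (1 − 0.75000).
= 0.33591 × 0.67628 × 0.34880 × 0.25000 = 0.019809.

0.01981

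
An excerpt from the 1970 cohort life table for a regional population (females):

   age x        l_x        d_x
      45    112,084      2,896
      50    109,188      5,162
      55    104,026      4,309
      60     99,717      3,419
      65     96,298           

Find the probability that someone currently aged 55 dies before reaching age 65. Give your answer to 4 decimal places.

P(die before 65 | alive at 55) = 1 − l_65/l_55 = 1 − 96,298/104,026 = (7,728)/104,026 = 0.074289.

0.0743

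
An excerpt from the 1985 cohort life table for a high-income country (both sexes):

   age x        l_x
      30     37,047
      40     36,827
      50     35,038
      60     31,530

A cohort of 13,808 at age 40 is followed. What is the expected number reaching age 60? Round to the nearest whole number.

The relevant probability is 31,530/36,827 = 0.856165.
Expected number = 13,808 × 0.856165 = 11822.

11822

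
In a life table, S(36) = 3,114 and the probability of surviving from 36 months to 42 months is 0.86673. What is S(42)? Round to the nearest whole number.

2699

S(42) = S(36) × p = 3,114 × 0.86673 = 2699.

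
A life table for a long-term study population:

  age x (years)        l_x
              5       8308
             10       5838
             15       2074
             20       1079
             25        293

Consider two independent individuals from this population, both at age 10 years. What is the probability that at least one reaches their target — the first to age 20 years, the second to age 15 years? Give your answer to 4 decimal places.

0.4744

p₁ = l_20/l_10 = 1079/5838 = 0.184824; p₂ = l_15/l_10 = 2074/5838 = 0.355259.
P(at least one) = 1 − (1−p₁)(1−p₂) = 1 − 0.815176 × 0.644741 = 0.474423.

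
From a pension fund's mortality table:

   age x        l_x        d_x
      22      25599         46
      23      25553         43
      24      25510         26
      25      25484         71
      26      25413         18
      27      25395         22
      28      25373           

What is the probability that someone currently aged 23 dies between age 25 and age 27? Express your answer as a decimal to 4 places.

0.0035

We want 2|2q23 = (l_25 − l_27)/l_23.
This is the probability of reaching 25 but not 27, conditional on being alive at 23: (l_25 − l_27) / l_23.
= (25484 − 25395) / 25553 = 89 / 25553 = 0.003483.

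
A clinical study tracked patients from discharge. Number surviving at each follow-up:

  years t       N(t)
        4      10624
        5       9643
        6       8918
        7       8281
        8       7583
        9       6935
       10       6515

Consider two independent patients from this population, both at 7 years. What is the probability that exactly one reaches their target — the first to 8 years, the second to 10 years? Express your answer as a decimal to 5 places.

p₁ = N(8)/N(7) = 7583/8281 = 0.915711; p₂ = N(10)/N(7) = 6515/8281 = 0.786741.
P(exactly one) = p₁(1−p₂) + (1−p₁)p₂ = 0.195284 + 0.066314 = 0.261597.

0.26160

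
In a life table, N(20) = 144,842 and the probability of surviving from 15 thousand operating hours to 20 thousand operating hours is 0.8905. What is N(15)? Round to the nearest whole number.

162652

N(15) = N(20) / p = 144,842 / 0.8905 = 162652.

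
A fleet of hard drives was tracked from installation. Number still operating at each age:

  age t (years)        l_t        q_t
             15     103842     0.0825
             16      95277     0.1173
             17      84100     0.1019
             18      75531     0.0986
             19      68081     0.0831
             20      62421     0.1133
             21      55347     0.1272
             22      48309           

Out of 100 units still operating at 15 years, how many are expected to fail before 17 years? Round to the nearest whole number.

19

The relevant probability is 1 − 84100/103842 = 0.190116.
Expected number = 100 × 0.190116 = 19.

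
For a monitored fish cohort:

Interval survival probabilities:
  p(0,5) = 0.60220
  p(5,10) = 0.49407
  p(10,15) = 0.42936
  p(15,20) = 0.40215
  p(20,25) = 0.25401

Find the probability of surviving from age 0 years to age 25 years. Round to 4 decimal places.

0.0130

Survival from 0 to 25 is the product of surviving each interval: 0.60220 × 0.49407 × 0.42936 × 0.40215 × 0.25401.
= 0.013049.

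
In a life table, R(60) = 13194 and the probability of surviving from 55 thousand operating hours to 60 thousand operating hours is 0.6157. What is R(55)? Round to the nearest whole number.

R(55) = R(60) / p = 13194 / 0.6157 = 21429.

21429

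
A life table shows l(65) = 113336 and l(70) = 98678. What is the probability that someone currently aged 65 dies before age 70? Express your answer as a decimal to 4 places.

P(die before 70 | alive at 65) = 1 − l(70)/l(65) = 1 − 98678/113336 = (14658)/113336 = 0.129332.

0.1293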